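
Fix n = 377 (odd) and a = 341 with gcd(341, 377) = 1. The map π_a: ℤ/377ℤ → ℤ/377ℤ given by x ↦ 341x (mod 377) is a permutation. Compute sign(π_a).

Trace 144: π^k(144) = [144, 94, 9, 53, 354, 74, 352] for k=0..6.
π_341 has 15 disjoint cycles with lengths [42, 42, 42, 42, 42, 42, 42, 42, 14, 14, 3, 3, 3, 3, 1] on {0,…,376}.
sign(π) = (−1)^{n − #cycles} = (−1)^{377−15} = (−1)^362 = +1.

+1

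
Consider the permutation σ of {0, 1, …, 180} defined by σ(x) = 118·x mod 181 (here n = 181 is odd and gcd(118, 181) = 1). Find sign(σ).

Orbit of 164 under x↦118x: [164, 166, 40, 14, 23, 180, 63]… (length divides ord_181(118)).
The orbit structure of x ↦ 118x mod 181: 2 orbits of sizes [180, 1].
Σ(ℓ_i−1) = 181−2 = 179; sign = (−1)^179 = -1.
Check: (118/181) = -1 by Zolotarev.

-1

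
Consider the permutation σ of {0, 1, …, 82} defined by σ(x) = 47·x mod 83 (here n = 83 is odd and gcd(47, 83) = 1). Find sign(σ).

-1

Orbit of 33 under x↦47x: [33, 57, 23, 2, 11, 19, 63]… (length divides ord_83(47)).
Cycle type of π: 82 + 1; total 2 cycles.
2 cycles on 83: each ℓ→(−1)^(ℓ−1), product (−1)^81 = -1.
Via Zolotarev, sign(π_{47}) = (47|83) = -1.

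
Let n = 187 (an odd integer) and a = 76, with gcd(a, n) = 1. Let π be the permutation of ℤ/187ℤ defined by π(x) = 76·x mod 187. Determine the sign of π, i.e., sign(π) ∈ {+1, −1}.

-1

Orbit of 89 under x↦76x: [89, 32, 1, 76, 166, 87, 67]… (length divides ord_187(76)).
π_76 has 28 disjoint cycles with lengths [8, 8, 8, 8, 8, 8, 8, 8, 8, 8, 8, 8, 8, 8, 8, 8, 8, 8, 8, 8, 8, 8, 2, 2, 2, 2, 2, 1] on {0,…,186}.
sign(π) = (−1)^{n − #cycles} = (−1)^{187−28} = (−1)^159 = -1.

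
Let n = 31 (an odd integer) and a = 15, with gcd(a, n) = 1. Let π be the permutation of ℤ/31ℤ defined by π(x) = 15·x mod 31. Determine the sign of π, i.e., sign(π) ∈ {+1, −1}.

Start at x=15: 15 → 8 → 27 → 2 → 30 → 16 → 23 → … (one orbit).
Decompose π into cycles: lengths [10, 10, 10, 1] (4 cycles, including the fixed point 0).
With 4 cycles on 31 points, sign = (−1)^{31−4} = -1.

-1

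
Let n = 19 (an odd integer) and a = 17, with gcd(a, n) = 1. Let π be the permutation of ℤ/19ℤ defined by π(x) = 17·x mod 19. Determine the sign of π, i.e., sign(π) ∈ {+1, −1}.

Trace 17: π^k(17) = [17, 4, 11, 16, 6, 7, 5] for k=0..6.
Cycle lengths of π_17 on ℤ/19ℤ: [9, 9, 1]; 3 cycles in total.
sign(π) = (−1)^{n − #cycles} = (−1)^{19−3} = (−1)^16 = +1.

+1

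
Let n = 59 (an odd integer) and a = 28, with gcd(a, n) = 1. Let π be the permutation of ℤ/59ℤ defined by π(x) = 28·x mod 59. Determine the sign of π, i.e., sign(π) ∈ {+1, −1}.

Start at x=36: 36 → 5 → 22 → 26 → 20 → 29 → 45 → … (one orbit).
3 cycles of lengths [29, 29, 1].
3 cycles on 59: each ℓ→(−1)^(ℓ−1), product (−1)^56 = +1.

+1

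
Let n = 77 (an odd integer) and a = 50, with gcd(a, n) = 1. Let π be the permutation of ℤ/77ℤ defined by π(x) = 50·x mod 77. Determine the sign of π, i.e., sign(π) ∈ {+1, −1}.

Trace 15: π^k(15) = [15, 57, 1, 50, 36, 29, 64] for k=0..6.
π_50 has 14 disjoint cycles with lengths [10, 10, 10, 10, 10, 10, 10, 1, 1, 1, 1, 1, 1, 1] on {0,…,76}.
14 cycles on 77: each ℓ→(−1)^(ℓ−1), product (−1)^63 = -1.
Via Zolotarev, sign(π_{50}) = (50|77) = -1.

-1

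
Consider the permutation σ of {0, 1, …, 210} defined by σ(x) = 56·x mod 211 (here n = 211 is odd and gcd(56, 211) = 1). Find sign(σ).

+1

Start at x=79: 79 → 204 → 30 → 203 → 185 → 21 → 121 → … (one orbit).
The orbit structure of x ↦ 56x mod 211: 3 orbits of sizes [105, 105, 1].
n − c = 211 − 3 = 208; sign = (−1)^208 = +1.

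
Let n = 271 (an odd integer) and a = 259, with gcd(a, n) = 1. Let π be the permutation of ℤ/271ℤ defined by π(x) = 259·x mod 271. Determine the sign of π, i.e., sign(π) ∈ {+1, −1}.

+1

Trace 217: π^k(217) = [217, 106, 83, 88, 28, 206, 238] for k=0..6.
The orbit structure of x ↦ 259x mod 271: 11 orbits of sizes [27, 27, 27, 27, 27, 27, 27, 27, 27, 27, 1].
With 11 cycles on 271 points, sign = (−1)^{271−11} = +1.
(259|271)_J = +1 (Zolotarev's lemma cross-check).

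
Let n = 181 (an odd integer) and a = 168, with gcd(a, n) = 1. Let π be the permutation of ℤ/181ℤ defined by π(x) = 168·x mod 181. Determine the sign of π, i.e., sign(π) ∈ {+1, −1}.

Trace 42: π^k(42) = [42, 178, 39, 36, 75, 111, 5] for k=0..6.
Cycle type of π: 90×2 + 1; total 3 cycles.
181 − 3 = 178 transpositions; sign(π) = (−1)^178 = +1.
(168|181)_J = +1 (Zolotarev's lemma cross-check).

+1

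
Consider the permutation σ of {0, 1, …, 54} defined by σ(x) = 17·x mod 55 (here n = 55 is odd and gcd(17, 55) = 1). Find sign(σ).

Trace 1: π^k(1) = [1, 17, 14, 18, 31, 32, 49] for k=0..6.
The orbit structure of x ↦ 17x mod 55: 5 orbits of sizes [20, 20, 10, 4, 1].
5 cycles on 55: each ℓ→(−1)^(ℓ−1), product (−1)^50 = +1.

+1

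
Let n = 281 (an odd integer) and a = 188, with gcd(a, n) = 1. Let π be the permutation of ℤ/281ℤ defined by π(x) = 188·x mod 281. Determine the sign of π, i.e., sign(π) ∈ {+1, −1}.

Start at x=151: 151 → 7 → 192 → 128 → 179 → 213 → 142 → … (one orbit).
8 cycles of lengths [40, 40, 40, 40, 40, 40, 40, 1].
8 cycles on 281: each ℓ→(−1)^(ℓ−1), product (−1)^273 = -1.

-1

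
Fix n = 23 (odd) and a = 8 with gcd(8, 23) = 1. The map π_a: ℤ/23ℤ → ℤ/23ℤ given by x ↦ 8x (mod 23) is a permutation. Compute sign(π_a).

Trace 6: π^k(6) = [6, 2, 16, 13, 12, 4, 9] for k=0..6.
3 cycles of lengths [11, 11, 1].
Σ(ℓ_i−1) = 23−3 = 20; sign = (−1)^20 = +1.
(8|23)_J = +1 (Zolotarev's lemma cross-check).

+1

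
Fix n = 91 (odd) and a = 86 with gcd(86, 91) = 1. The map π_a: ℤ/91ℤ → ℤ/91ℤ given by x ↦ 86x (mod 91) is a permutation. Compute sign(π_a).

Orbit of 57 under x↦86x: [57, 79, 60, 64, 44, 53, 8]… (length divides ord_91(86)).
The orbit structure of x ↦ 86x mod 91: 12 orbits of sizes [12, 12, 12, 12, 12, 12, 4, 4, 4, 3, 3, 1].
sign(π) = (−1)^{n − #cycles} = (−1)^{91−12} = (−1)^79 = -1.
Zolotarev: (86|91) = -1, matching the cycle-count sign.

-1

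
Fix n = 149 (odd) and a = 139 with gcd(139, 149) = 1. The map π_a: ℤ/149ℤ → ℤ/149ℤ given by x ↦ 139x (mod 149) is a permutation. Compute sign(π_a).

Orbit of 33 under x↦139x: [33, 117, 22, 78, 114, 52, 76]… (length divides ord_149(139)).
Cycle type of π: 148 + 1; total 2 cycles.
Σ(ℓ_i−1) = 149−2 = 147; sign = (−1)^147 = -1.
Check: (139/149) = -1 by Zolotarev.

-1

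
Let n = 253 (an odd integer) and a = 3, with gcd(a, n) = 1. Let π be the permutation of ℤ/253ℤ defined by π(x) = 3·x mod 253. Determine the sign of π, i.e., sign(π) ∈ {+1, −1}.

+1

Orbit of 213 under x↦3x: [213, 133, 146, 185, 49, 147, 188]… (length divides ord_253(3)).
Decompose π into cycles: lengths [55, 55, 55, 55, 11, 11, 5, 5, 1] (9 cycles, including the fixed point 0).
sign(π) = (−1)^{n − #cycles} = (−1)^{253−9} = (−1)^244 = +1.
(3|253)_J = +1 (Zolotarev's lemma cross-check).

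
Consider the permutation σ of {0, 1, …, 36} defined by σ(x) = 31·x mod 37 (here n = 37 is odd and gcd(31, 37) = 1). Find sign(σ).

-1

Orbit of 36 under x↦31x: [36, 6, 1, 31]… (length divides ord_37(31)).
The orbit structure of x ↦ 31x mod 37: 10 orbits of sizes [4, 4, 4, 4, 4, 4, 4, 4, 4, 1].
10 cycles on 37: each ℓ→(−1)^(ℓ−1), product (−1)^27 = -1.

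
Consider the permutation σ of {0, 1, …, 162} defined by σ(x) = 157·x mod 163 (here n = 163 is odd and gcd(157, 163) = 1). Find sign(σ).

-1

Orbit of 136 under x↦157x: [136, 162, 6, 127, 53, 8, 115]… (length divides ord_163(157)).
Cycle type of π: 54×3 + 1; total 4 cycles.
Σ(ℓ_i−1) = 163−4 = 159; sign = (−1)^159 = -1.
The Jacobi symbol (157|163) = -1 (Zolotarev) agrees.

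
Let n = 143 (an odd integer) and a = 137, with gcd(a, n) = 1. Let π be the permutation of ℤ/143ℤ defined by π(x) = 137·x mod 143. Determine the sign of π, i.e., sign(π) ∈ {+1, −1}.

Orbit of 119 under x↦137x: [119, 1, 137, 36, 70, 9, 89]… (length divides ord_143(137)).
Cycle type of π: 60×2 + 12 + 5×2 + 1; total 6 cycles.
Σ(ℓ_i−1) = 143−6 = 137; sign = (−1)^137 = -1.
Via Zolotarev, sign(π_{137}) = (137|143) = -1.

-1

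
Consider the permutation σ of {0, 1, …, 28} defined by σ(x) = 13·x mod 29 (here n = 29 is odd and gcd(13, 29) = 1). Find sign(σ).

+1

Trace 6: π^k(6) = [6, 20, 28, 16, 5, 7, 4] for k=0..6.
Decompose π into cycles: lengths [14, 14, 1] (3 cycles, including the fixed point 0).
3 cycles on 29: each ℓ→(−1)^(ℓ−1), product (−1)^26 = +1.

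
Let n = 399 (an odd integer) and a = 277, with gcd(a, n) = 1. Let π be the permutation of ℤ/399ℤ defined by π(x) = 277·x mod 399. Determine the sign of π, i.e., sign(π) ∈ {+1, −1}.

+1

Start at x=277: 277 → 121 → 1 → 277 (one orbit).
Decompose π into cycles: lengths [3, 3, 3, 3, 3, 3, 3, 3, 3, 3, 3, 3, 3, 3, 3, 3, 3, 3, 3, 3, 3, 3, 3, 3, 3, 3, 3, 3, 3, 3, 3, 3, 3, 3, 3, 3, 3, 3, 3, 3, 3, 3, 3, 3, 3, 3, 3, 3, 3, 3, 3, 3, 3, 3, 3, 3, 3, 3, 3, 3, 3, 3, 3, 3, 3, 3, 3, 3, 3, 3, 3, 3, 3, 3, 3, 3, 3, 3, 3, 3, 3, 3, 3, 3, 3, 3, 3, 3, 3, 3, 3, 3, 3, 3, 3, 3, 3, 3, 3, 3, 3, 3, 3, 3, 3, 3, 3, 3, 3, 3, 3, 3, 3, 3, 3, 3, 3, 3, 3, 3, 3, 3, 3, 3, 3, 3, 3, 3, 3, 3, 3, 3, 1, 1, 1] (135 cycles, including the fixed point 0).
399 − 135 = 264 transpositions; sign(π) = (−1)^264 = +1.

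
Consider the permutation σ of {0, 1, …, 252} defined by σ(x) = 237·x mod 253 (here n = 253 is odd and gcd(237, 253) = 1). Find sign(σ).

Orbit of 225 under x↦237x: [225, 195, 169, 79, 1, 237, 3]… (length divides ord_253(237)).
5 cycles of lengths [110, 110, 22, 10, 1].
Σ(ℓ_i−1) = 253−5 = 248; sign = (−1)^248 = +1.
The Jacobi symbol (237|253) = +1 (Zolotarev) agrees.

+1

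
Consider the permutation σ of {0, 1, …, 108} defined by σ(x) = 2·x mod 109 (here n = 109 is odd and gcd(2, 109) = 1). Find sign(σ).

Trace 34: π^k(34) = [34, 68, 27, 54, 108, 107, 105] for k=0..6.
The orbit structure of x ↦ 2x mod 109: 4 orbits of sizes [36, 36, 36, 1].
Σ(ℓ_i−1) = 109−4 = 105; sign = (−1)^105 = -1.

-1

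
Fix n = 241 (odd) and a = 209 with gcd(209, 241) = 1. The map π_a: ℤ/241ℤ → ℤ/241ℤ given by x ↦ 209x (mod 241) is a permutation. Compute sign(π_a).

Orbit of 30 under x↦209x: [30, 4, 113, 240, 32, 181, 233]… (length divides ord_241(209)).
The orbit structure of x ↦ 209x mod 241: 11 orbits of sizes [24, 24, 24, 24, 24, 24, 24, 24, 24, 24, 1].
With 11 cycles on 241 points, sign = (−1)^{241−11} = +1.
The Jacobi symbol (209|241) = +1 (Zolotarev) agrees.

+1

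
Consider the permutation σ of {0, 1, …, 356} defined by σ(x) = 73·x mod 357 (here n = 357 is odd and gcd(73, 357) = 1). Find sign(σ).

Start at x=25: 25 → 40 → 64 → 31 → 121 → 265 → 67 → … (one orbit).
15 cycles of lengths [48, 48, 48, 48, 48, 48, 16, 16, 16, 6, 6, 6, 1, 1, 1].
sign(π) = (−1)^{n − #cycles} = (−1)^{357−15} = (−1)^342 = +1.
Via Zolotarev, sign(π_{73}) = (73|357) = +1.

+1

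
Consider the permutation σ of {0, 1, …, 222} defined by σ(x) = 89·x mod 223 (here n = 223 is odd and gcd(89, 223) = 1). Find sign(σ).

Orbit of 110 under x↦89x: [110, 201, 49, 124, 109, 112, 156]… (length divides ord_223(89)).
The orbit structure of x ↦ 89x mod 223: 3 orbits of sizes [111, 111, 1].
Σ(ℓ_i−1) = 223−3 = 220; sign = (−1)^220 = +1.

+1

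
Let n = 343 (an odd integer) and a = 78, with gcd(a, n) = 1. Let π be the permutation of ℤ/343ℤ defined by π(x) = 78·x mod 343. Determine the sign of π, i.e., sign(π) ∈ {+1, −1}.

+1

Start at x=218: 218 → 197 → 274 → 106 → 36 → 64 → 190 → … (one orbit).
Cycle type of π: 49×6 + 7×6 + 1×7; total 19 cycles.
With 19 cycles on 343 points, sign = (−1)^{343−19} = +1.
(78|343)_J = +1 (Zolotarev's lemma cross-check).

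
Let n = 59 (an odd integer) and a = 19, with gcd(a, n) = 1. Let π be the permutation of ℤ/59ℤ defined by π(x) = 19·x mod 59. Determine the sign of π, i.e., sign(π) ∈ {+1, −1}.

+1

Trace 49: π^k(49) = [49, 46, 48, 27, 41, 12, 51] for k=0..6.
Cycle type of π: 29×2 + 1; total 3 cycles.
With 3 cycles on 59 points, sign = (−1)^{59−3} = +1.
Check: (19/59) = +1 by Zolotarev.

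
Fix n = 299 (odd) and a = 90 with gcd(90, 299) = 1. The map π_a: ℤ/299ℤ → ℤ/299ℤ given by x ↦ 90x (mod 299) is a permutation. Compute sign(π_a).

Start at x=155: 155 → 196 → 298 → 209 → 272 → 261 → 168 → … (one orbit).
Cycle lengths of π_90 on ℤ/299ℤ: [22, 22, 22, 22, 22, 22, 22, 22, 22, 22, 22, 22, 22, 2, 2, 2, 2, 2, 2, 1]; 20 cycles in total.
sign(π) = (−1)^{n − #cycles} = (−1)^{299−20} = (−1)^279 = -1.

-1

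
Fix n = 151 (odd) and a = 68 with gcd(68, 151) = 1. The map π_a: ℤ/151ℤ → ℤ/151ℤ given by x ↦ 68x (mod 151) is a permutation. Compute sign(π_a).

Orbit of 98 under x↦68x: [98, 20, 1, 68, 94, 50, 78]… (length divides ord_151(68)).
Cycle type of π: 25×6 + 1; total 7 cycles.
7 cycles on 151: each ℓ→(−1)^(ℓ−1), product (−1)^144 = +1.
Via Zolotarev, sign(π_{68}) = (68|151) = +1.

+1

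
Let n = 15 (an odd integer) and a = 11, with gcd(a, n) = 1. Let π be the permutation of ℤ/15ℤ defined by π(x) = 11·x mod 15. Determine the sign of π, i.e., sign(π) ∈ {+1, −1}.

Start at x=11: 11 → 1 → 11 (one orbit).
10 cycles of lengths [2, 2, 2, 2, 2, 1, 1, 1, 1, 1].
With 10 cycles on 15 points, sign = (−1)^{15−10} = -1.
Check: (11/15) = -1 by Zolotarev.

-1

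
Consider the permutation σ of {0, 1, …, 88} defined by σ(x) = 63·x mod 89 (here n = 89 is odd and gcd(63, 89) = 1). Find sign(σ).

Trace 76: π^k(76) = [76, 71, 23, 25, 62, 79, 82] for k=0..6.
The orbit structure of x ↦ 63x mod 89: 2 orbits of sizes [88, 1].
2 cycles on 89: each ℓ→(−1)^(ℓ−1), product (−1)^87 = -1.
Zolotarev: (63|89) = -1, matching the cycle-count sign.

-1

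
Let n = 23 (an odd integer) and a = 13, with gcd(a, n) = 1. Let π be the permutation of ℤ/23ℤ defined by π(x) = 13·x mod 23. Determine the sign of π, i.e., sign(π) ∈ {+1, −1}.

+1

Orbit of 16 under x↦13x: [16, 1, 13, 8, 12, 18, 4]… (length divides ord_23(13)).
Decompose π into cycles: lengths [11, 11, 1] (3 cycles, including the fixed point 0).
Σ(ℓ_i−1) = 23−3 = 20; sign = (−1)^20 = +1.
The Jacobi symbol (13|23) = +1 (Zolotarev) agrees.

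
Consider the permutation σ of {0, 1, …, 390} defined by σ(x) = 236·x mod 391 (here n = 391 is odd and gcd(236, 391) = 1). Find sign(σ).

+1

Orbit of 196 under x↦236x: [196, 118, 87, 200, 280, 1, 236]… (length divides ord_391(236)).
Decompose π into cycles: lengths [88, 88, 88, 88, 11, 11, 8, 8, 1] (9 cycles, including the fixed point 0).
n − c = 391 − 9 = 382; sign = (−1)^382 = +1.
Via Zolotarev, sign(π_{236}) = (236|391) = +1.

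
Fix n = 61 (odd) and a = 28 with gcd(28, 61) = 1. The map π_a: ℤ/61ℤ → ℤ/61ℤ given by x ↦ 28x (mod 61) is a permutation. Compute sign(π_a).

-1

Orbit of 28 under x↦28x: [28, 52, 53, 20, 11, 3, 23]… (length divides ord_61(28)).
π_28 has 4 disjoint cycles with lengths [20, 20, 20, 1] on {0,…,60}.
sign(π) = (−1)^{n − #cycles} = (−1)^{61−4} = (−1)^57 = -1.
Check: (28/61) = -1 by Zolotarev.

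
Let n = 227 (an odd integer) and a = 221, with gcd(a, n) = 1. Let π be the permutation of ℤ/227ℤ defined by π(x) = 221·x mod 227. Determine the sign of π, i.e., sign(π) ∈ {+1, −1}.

Start at x=99: 99 → 87 → 159 → 181 → 49 → 160 → 175 → … (one orbit).
π_221 has 3 disjoint cycles with lengths [113, 113, 1] on {0,…,226}.
n − c = 227 − 3 = 224; sign = (−1)^224 = +1.

+1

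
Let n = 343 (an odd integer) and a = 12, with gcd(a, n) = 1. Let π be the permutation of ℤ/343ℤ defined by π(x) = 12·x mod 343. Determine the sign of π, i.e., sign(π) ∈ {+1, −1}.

Trace 46: π^k(46) = [46, 209, 107, 255, 316, 19, 228] for k=0..6.
Decompose π into cycles: lengths [294, 42, 6, 1] (4 cycles, including the fixed point 0).
343 − 4 = 339 transpositions; sign(π) = (−1)^339 = -1.

-1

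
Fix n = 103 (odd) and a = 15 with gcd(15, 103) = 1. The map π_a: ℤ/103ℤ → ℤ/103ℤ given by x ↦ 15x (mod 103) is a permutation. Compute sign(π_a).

+1

Start at x=38: 38 → 55 → 1 → 15 → 19 → 79 → 52 → … (one orbit).
Cycle lengths of π_15 on ℤ/103ℤ: [51, 51, 1]; 3 cycles in total.
n − c = 103 − 3 = 100; sign = (−1)^100 = +1.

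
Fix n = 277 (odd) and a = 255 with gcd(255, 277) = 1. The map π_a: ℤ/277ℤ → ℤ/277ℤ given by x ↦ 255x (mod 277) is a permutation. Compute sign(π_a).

Orbit of 237 under x↦255x: [237, 49, 30, 171, 116, 218, 190]… (length divides ord_277(255)).
The orbit structure of x ↦ 255x mod 277: 5 orbits of sizes [69, 69, 69, 69, 1].
sign(π) = (−1)^{n − #cycles} = (−1)^{277−5} = (−1)^272 = +1.
Via Zolotarev, sign(π_{255}) = (255|277) = +1.

+1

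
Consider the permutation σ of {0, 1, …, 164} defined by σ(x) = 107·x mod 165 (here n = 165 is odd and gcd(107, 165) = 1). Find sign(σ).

Trace 91: π^k(91) = [91, 2, 49, 128, 1, 107, 64] for k=0..6.
14 cycles of lengths [20, 20, 20, 20, 20, 20, 10, 10, 10, 4, 4, 4, 2, 1].
165 − 14 = 151 transpositions; sign(π) = (−1)^151 = -1.
The Jacobi symbol (107|165) = -1 (Zolotarev) agrees.

-1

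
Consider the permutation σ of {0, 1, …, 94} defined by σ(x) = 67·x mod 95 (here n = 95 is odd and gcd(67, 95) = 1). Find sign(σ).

+1

Trace 78: π^k(78) = [78, 1, 67, 24, 88, 6, 22] for k=0..6.
Cycle type of π: 36×2 + 18 + 4 + 1; total 5 cycles.
sign(π) = (−1)^{n − #cycles} = (−1)^{95−5} = (−1)^90 = +1.
Via Zolotarev, sign(π_{67}) = (67|95) = +1.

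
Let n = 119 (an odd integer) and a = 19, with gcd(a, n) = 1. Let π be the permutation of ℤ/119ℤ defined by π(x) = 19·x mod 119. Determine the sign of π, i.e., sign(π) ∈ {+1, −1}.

-1

Orbit of 72 under x↦19x: [72, 59, 50, 117, 81, 111, 86]… (length divides ord_119(19)).
π_19 has 8 disjoint cycles with lengths [24, 24, 24, 24, 8, 8, 6, 1] on {0,…,118}.
n − c = 119 − 8 = 111; sign = (−1)^111 = -1.
The Jacobi symbol (19|119) = -1 (Zolotarev) agrees.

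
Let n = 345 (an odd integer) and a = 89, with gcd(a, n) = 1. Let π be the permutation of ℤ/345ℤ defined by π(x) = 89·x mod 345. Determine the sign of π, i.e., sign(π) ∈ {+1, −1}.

+1

Trace 31: π^k(31) = [31, 344, 256, 14, 211, 149, 151] for k=0..6.
Decompose π into cycles: lengths [22, 22, 22, 22, 22, 22, 22, 22, 22, 22, 22, 22, 22, 22, 22, 2, 2, 2, 2, 2, 2, 2, 1] (23 cycles, including the fixed point 0).
With 23 cycles on 345 points, sign = (−1)^{345−23} = +1.
Zolotarev: (89|345) = +1, matching the cycle-count sign.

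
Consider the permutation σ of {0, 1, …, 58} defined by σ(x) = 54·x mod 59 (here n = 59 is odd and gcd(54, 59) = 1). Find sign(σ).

Trace 25: π^k(25) = [25, 52, 35, 2, 49, 50, 45] for k=0..6.
π_54 has 2 disjoint cycles with lengths [58, 1] on {0,…,58}.
sign(π) = (−1)^{n − #cycles} = (−1)^{59−2} = (−1)^57 = -1.
(54|59)_J = -1 (Zolotarev's lemma cross-check).

-1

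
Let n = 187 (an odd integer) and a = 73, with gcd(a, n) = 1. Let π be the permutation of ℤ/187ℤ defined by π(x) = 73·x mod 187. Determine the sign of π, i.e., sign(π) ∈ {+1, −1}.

+1

Trace 61: π^k(61) = [61, 152, 63, 111, 62, 38, 156] for k=0..6.
Cycle type of π: 80×2 + 16 + 10 + 1; total 5 cycles.
Σ(ℓ_i−1) = 187−5 = 182; sign = (−1)^182 = +1.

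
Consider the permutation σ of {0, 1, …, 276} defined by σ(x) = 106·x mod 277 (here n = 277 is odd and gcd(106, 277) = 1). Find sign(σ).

Start at x=198: 198 → 213 → 141 → 265 → 113 → 67 → 177 → … (one orbit).
Cycle lengths of π_106 on ℤ/277ℤ: [138, 138, 1]; 3 cycles in total.
Σ(ℓ_i−1) = 277−3 = 274; sign = (−1)^274 = +1.
Via Zolotarev, sign(π_{106}) = (106|277) = +1.

+1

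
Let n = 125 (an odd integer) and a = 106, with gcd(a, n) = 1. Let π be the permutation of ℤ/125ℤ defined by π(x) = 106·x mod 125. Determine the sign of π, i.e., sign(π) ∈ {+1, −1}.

Orbit of 101 under x↦106x: [101, 81, 86, 116, 46, 1, 106]… (length divides ord_125(106)).
The orbit structure of x ↦ 106x mod 125: 13 orbits of sizes [25, 25, 25, 25, 5, 5, 5, 5, 1, 1, 1, 1, 1].
13 cycles on 125: each ℓ→(−1)^(ℓ−1), product (−1)^112 = +1.

+1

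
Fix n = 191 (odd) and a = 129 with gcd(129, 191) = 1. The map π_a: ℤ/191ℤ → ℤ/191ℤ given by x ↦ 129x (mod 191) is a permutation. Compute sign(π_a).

+1

Start at x=17: 17 → 92 → 26 → 107 → 51 → 85 → 78 → … (one orbit).
3 cycles of lengths [95, 95, 1].
Σ(ℓ_i−1) = 191−3 = 188; sign = (−1)^188 = +1.
Check: (129/191) = +1 by Zolotarev.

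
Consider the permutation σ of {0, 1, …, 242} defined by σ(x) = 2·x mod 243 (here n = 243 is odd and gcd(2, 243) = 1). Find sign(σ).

Start at x=47: 47 → 94 → 188 → 133 → 23 → 46 → 92 → … (one orbit).
Cycle type of π: 162 + 54 + 18 + 6 + 2 + 1; total 6 cycles.
243 − 6 = 237 transpositions; sign(π) = (−1)^237 = -1.
Via Zolotarev, sign(π_{2}) = (2|243) = -1.

-1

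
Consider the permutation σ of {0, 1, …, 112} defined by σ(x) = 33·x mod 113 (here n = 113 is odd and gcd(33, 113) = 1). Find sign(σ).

-1

Trace 73: π^k(73) = [73, 36, 58, 106, 108, 61, 92] for k=0..6.
Decompose π into cycles: lengths [112, 1] (2 cycles, including the fixed point 0).
2 cycles on 113: each ℓ→(−1)^(ℓ−1), product (−1)^111 = -1.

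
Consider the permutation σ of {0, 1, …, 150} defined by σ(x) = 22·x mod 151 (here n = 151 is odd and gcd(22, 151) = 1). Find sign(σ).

Trace 4: π^k(4) = [4, 88, 124, 10, 69, 8, 25] for k=0..6.
Decompose π into cycles: lengths [75, 75, 1] (3 cycles, including the fixed point 0).
n − c = 151 − 3 = 148; sign = (−1)^148 = +1.

+1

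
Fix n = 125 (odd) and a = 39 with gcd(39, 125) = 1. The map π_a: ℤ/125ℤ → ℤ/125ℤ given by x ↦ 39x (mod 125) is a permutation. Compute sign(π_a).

Orbit of 6 under x↦39x: [6, 109, 1, 39, 21, 69, 66]… (length divides ord_125(39)).
7 cycles of lengths [50, 50, 10, 10, 2, 2, 1].
7 cycles on 125: each ℓ→(−1)^(ℓ−1), product (−1)^118 = +1.
Check: (39/125) = +1 by Zolotarev.

+1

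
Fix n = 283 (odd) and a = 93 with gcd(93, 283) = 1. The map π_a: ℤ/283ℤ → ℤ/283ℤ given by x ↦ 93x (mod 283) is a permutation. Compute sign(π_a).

Orbit of 60 under x↦93x: [60, 203, 201, 15, 263, 121, 216]… (length divides ord_283(93)).
π_93 has 3 disjoint cycles with lengths [141, 141, 1] on {0,…,282}.
With 3 cycles on 283 points, sign = (−1)^{283−3} = +1.
Check: (93/283) = +1 by Zolotarev.

+1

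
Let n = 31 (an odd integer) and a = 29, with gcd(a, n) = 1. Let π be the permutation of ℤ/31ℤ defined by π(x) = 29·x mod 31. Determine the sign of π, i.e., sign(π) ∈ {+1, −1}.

Trace 8: π^k(8) = [8, 15, 1, 29, 4, 23, 16] for k=0..6.
Decompose π into cycles: lengths [10, 10, 10, 1] (4 cycles, including the fixed point 0).
sign(π) = (−1)^{n − #cycles} = (−1)^{31−4} = (−1)^27 = -1.
Zolotarev: (29|31) = -1, matching the cycle-count sign.

-1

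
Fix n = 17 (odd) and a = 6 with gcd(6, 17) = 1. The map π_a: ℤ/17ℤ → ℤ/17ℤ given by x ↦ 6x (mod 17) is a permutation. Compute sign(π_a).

-1

Trace 2: π^k(2) = [2, 12, 4, 7, 8, 14, 16] for k=0..6.
Cycle type of π: 16 + 1; total 2 cycles.
With 2 cycles on 17 points, sign = (−1)^{17−2} = -1.
Via Zolotarev, sign(π_{6}) = (6|17) = -1.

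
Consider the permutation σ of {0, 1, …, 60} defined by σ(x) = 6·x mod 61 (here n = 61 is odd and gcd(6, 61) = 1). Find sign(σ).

Orbit of 5 under x↦6x: [5, 30, 58, 43, 14, 23, 16]… (length divides ord_61(6)).
π_6 has 2 disjoint cycles with lengths [60, 1] on {0,…,60}.
sign(π) = (−1)^{n − #cycles} = (−1)^{61−2} = (−1)^59 = -1.

-1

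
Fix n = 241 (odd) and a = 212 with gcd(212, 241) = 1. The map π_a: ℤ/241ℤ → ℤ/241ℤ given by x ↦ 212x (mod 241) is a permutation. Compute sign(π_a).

Trace 25: π^k(25) = [25, 239, 58, 5, 96, 108, 1] for k=0..6.
Cycle type of π: 120×2 + 1; total 3 cycles.
Σ(ℓ_i−1) = 241−3 = 238; sign = (−1)^238 = +1.

+1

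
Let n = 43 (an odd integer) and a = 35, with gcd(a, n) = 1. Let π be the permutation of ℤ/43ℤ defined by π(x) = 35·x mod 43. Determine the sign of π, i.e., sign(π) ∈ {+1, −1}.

+1

Trace 1: π^k(1) = [1, 35, 21, 4, 11, 41, 16] for k=0..6.
Cycle type of π: 7×6 + 1; total 7 cycles.
n − c = 43 − 7 = 36; sign = (−1)^36 = +1.
Zolotarev: (35|43) = +1, matching the cycle-count sign.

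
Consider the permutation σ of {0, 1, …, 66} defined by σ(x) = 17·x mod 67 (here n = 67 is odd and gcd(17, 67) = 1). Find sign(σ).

Orbit of 16 under x↦17x: [16, 4, 1, 17, 21, 22, 39]… (length divides ord_67(17)).
3 cycles of lengths [33, 33, 1].
sign(π) = (−1)^{n − #cycles} = (−1)^{67−3} = (−1)^64 = +1.
(17|67)_J = +1 (Zolotarev's lemma cross-check).

+1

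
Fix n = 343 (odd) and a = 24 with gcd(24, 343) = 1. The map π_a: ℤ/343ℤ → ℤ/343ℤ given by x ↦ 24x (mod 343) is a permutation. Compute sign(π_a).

Trace 61: π^k(61) = [61, 92, 150, 170, 307, 165, 187] for k=0..6.
The orbit structure of x ↦ 24x mod 343: 4 orbits of sizes [294, 42, 6, 1].
sign(π) = (−1)^{n − #cycles} = (−1)^{343−4} = (−1)^339 = -1.
(24|343)_J = -1 (Zolotarev's lemma cross-check).

-1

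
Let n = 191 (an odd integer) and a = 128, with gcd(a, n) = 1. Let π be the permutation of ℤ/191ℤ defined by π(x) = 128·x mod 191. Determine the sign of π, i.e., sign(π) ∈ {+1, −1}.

+1

Orbit of 18 under x↦128x: [18, 12, 8, 69, 46, 158, 169]… (length divides ord_191(128)).
Cycle type of π: 95×2 + 1; total 3 cycles.
3 cycles on 191: each ℓ→(−1)^(ℓ−1), product (−1)^188 = +1.
Zolotarev: (128|191) = +1, matching the cycle-count sign.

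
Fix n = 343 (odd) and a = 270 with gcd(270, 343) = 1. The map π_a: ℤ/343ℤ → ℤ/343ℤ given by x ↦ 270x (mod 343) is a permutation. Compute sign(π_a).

Trace 282: π^k(282) = [282, 337, 95, 268, 330, 263, 9] for k=0..6.
π_270 has 7 disjoint cycles with lengths [147, 147, 21, 21, 3, 3, 1] on {0,…,342}.
With 7 cycles on 343 points, sign = (−1)^{343−7} = +1.
Via Zolotarev, sign(π_{270}) = (270|343) = +1.

+1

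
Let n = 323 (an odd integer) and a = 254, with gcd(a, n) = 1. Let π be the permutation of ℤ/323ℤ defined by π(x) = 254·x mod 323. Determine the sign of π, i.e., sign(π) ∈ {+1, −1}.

Trace 273: π^k(273) = [273, 220, 1, 254, 239, 305] for k=0..5.
Cycle lengths of π_254 on ℤ/323ℤ: [6, 6, 6, 6, 6, 6, 6, 6, 6, 6, 6, 6, 6, 6, 6, 6, 6, 6, 6, 6, 6, 6, 6, 6, 6, 6, 6, 6, 6, 6, 6, 6, 6, 6, 6, 6, 6, 6, 6, 6, 6, 6, 6, 6, 6, 6, 6, 6, 3, 3, 3, 3, 3, 3, 2, 2, 2, 2, 2, 2, 2, 2, 1]; 63 cycles in total.
sign(π) = (−1)^{n − #cycles} = (−1)^{323−63} = (−1)^260 = +1.

+1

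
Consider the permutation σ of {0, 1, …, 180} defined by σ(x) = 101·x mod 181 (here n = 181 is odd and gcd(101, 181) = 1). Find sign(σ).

Trace 73: π^k(73) = [73, 133, 39, 138, 1, 101, 65] for k=0..6.
π_101 has 11 disjoint cycles with lengths [18, 18, 18, 18, 18, 18, 18, 18, 18, 18, 1] on {0,…,180}.
sign(π) = (−1)^{n − #cycles} = (−1)^{181−11} = (−1)^170 = +1.
(101|181)_J = +1 (Zolotarev's lemma cross-check).

+1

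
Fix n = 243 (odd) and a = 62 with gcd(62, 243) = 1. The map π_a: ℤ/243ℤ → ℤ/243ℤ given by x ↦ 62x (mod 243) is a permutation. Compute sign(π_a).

-1

Orbit of 35 under x↦62x: [35, 226, 161, 19, 206, 136, 170]… (length divides ord_243(62)).
Cycle lengths of π_62 on ℤ/243ℤ: [54, 54, 54, 18, 18, 18, 6, 6, 6, 2, 2, 2, 2, 1]; 14 cycles in total.
Σ(ℓ_i−1) = 243−14 = 229; sign = (−1)^229 = -1.
Check: (62/243) = -1 by Zolotarev.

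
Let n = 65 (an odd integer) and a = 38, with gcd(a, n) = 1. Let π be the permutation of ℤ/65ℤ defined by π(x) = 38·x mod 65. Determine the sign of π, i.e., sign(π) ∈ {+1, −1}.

Orbit of 1 under x↦38x: [1, 38, 14, 12]… (length divides ord_65(38)).
π_38 has 20 disjoint cycles with lengths [4, 4, 4, 4, 4, 4, 4, 4, 4, 4, 4, 4, 4, 2, 2, 2, 2, 2, 2, 1] on {0,…,64}.
sign(π) = (−1)^{n − #cycles} = (−1)^{65−20} = (−1)^45 = -1.
Via Zolotarev, sign(π_{38}) = (38|65) = -1.

-1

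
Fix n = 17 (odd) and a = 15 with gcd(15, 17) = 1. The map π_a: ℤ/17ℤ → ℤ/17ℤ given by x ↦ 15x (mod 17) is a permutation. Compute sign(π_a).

Orbit of 2 under x↦15x: [2, 13, 8, 1, 15, 4, 9]… (length divides ord_17(15)).
π_15 has 3 disjoint cycles with lengths [8, 8, 1] on {0,…,16}.
With 3 cycles on 17 points, sign = (−1)^{17−3} = +1.

+1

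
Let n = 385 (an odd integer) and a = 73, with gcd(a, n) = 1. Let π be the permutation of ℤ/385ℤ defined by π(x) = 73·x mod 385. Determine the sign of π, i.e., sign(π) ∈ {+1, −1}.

Trace 309: π^k(309) = [309, 227, 16, 13, 179, 362, 246] for k=0..6.
14 cycles of lengths [60, 60, 60, 60, 30, 30, 20, 20, 12, 12, 10, 6, 4, 1].
Σ(ℓ_i−1) = 385−14 = 371; sign = (−1)^371 = -1.

-1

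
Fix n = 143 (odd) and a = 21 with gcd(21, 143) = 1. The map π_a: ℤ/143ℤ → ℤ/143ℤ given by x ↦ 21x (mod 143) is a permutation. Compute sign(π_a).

Start at x=109: 109 → 1 → 21 → 12 → 109 (one orbit).
Decompose π into cycles: lengths [4, 4, 4, 4, 4, 4, 4, 4, 4, 4, 4, 4, 4, 4, 4, 4, 4, 4, 4, 4, 4, 4, 4, 4, 4, 4, 4, 4, 4, 4, 4, 4, 4, 2, 2, 2, 2, 2, 1] (39 cycles, including the fixed point 0).
Σ(ℓ_i−1) = 143−39 = 104; sign = (−1)^104 = +1.
Zolotarev: (21|143) = +1, matching the cycle-count sign.

+1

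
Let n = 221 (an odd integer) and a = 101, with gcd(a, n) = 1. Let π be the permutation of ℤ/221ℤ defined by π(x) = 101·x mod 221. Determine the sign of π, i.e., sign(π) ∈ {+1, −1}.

Orbit of 220 under x↦101x: [220, 120, 186, 1, 101, 35]… (length divides ord_221(101)).
Decompose π into cycles: lengths [6, 6, 6, 6, 6, 6, 6, 6, 6, 6, 6, 6, 6, 6, 6, 6, 6, 6, 6, 6, 6, 6, 6, 6, 6, 6, 6, 6, 6, 6, 6, 6, 6, 6, 2, 2, 2, 2, 2, 2, 2, 2, 1] (43 cycles, including the fixed point 0).
Σ(ℓ_i−1) = 221−43 = 178; sign = (−1)^178 = +1.

+1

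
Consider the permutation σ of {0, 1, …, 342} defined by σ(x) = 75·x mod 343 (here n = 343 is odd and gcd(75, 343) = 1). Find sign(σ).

Start at x=220: 220 → 36 → 299 → 130 → 146 → 317 → 108 → … (one orbit).
Cycle type of π: 294 + 42 + 6 + 1; total 4 cycles.
4 cycles on 343: each ℓ→(−1)^(ℓ−1), product (−1)^339 = -1.
Check: (75/343) = -1 by Zolotarev.

-1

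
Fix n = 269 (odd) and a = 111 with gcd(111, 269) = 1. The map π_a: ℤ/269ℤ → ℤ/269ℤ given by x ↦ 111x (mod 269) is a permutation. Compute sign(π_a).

Start at x=134: 134 → 79 → 161 → 117 → 75 → 255 → 60 → … (one orbit).
π_111 has 2 disjoint cycles with lengths [268, 1] on {0,…,268}.
Σ(ℓ_i−1) = 269−2 = 267; sign = (−1)^267 = -1.
(111|269)_J = -1 (Zolotarev's lemma cross-check).

-1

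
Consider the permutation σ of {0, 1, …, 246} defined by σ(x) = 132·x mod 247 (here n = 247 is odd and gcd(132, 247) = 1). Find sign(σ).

+1

Trace 151: π^k(151) = [151, 172, 227, 77, 37, 191, 18] for k=0..6.
The orbit structure of x ↦ 132x mod 247: 29 orbits of sizes [12, 12, 12, 12, 12, 12, 12, 12, 12, 12, 12, 12, 12, 12, 12, 12, 12, 12, 12, 2, 2, 2, 2, 2, 2, 2, 2, 2, 1].
sign(π) = (−1)^{n − #cycles} = (−1)^{247−29} = (−1)^218 = +1.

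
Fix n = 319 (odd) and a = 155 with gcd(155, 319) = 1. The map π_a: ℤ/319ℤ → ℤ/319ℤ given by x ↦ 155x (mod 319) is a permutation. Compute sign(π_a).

Start at x=309: 309 → 45 → 276 → 34 → 166 → 210 → 12 → … (one orbit).
The orbit structure of x ↦ 155x mod 319: 22 orbits of sizes [28, 28, 28, 28, 28, 28, 28, 28, 28, 28, 28, 1, 1, 1, 1, 1, 1, 1, 1, 1, 1, 1].
With 22 cycles on 319 points, sign = (−1)^{319−22} = -1.

-1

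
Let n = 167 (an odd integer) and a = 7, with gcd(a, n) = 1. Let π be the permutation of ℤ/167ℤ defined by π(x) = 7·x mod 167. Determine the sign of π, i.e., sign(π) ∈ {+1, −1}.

+1

Trace 4: π^k(4) = [4, 28, 29, 36, 85, 94, 157] for k=0..6.
Cycle type of π: 83×2 + 1; total 3 cycles.
Σ(ℓ_i−1) = 167−3 = 164; sign = (−1)^164 = +1.
Zolotarev: (7|167) = +1, matching the cycle-count sign.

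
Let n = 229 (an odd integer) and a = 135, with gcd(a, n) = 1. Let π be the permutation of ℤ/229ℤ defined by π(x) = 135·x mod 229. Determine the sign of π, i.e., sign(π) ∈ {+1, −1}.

Start at x=134: 134 → 228 → 94 → 95 → 1 → 135 → 134 (one orbit).
π_135 has 39 disjoint cycles with lengths [6, 6, 6, 6, 6, 6, 6, 6, 6, 6, 6, 6, 6, 6, 6, 6, 6, 6, 6, 6, 6, 6, 6, 6, 6, 6, 6, 6, 6, 6, 6, 6, 6, 6, 6, 6, 6, 6, 1] on {0,…,228}.
With 39 cycles on 229 points, sign = (−1)^{229−39} = +1.
Zolotarev: (135|229) = +1, matching the cycle-count sign.

+1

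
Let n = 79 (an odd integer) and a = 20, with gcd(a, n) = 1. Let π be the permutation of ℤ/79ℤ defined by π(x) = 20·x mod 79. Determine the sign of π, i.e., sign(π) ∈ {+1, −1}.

Start at x=65: 65 → 36 → 9 → 22 → 45 → 31 → 67 → … (one orbit).
Cycle lengths of π_20 on ℤ/79ℤ: [39, 39, 1]; 3 cycles in total.
n − c = 79 − 3 = 76; sign = (−1)^76 = +1.

+1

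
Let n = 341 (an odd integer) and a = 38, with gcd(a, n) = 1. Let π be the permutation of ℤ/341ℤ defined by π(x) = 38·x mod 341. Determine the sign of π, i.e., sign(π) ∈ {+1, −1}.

Start at x=245: 245 → 103 → 163 → 56 → 82 → 47 → 81 → … (one orbit).
The orbit structure of x ↦ 38x mod 341: 25 orbits of sizes [15, 15, 15, 15, 15, 15, 15, 15, 15, 15, 15, 15, 15, 15, 15, 15, 15, 15, 15, 15, 15, 15, 5, 5, 1].
sign(π) = (−1)^{n − #cycles} = (−1)^{341−25} = (−1)^316 = +1.
(38|341)_J = +1 (Zolotarev's lemma cross-check).

+1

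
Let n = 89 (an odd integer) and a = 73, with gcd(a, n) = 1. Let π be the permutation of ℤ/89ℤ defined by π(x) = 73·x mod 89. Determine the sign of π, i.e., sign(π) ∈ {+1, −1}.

Start at x=87: 87 → 32 → 22 → 4 → 25 → 45 → 81 → … (one orbit).
5 cycles of lengths [22, 22, 22, 22, 1].
With 5 cycles on 89 points, sign = (−1)^{89−5} = +1.
Check: (73/89) = +1 by Zolotarev.

+1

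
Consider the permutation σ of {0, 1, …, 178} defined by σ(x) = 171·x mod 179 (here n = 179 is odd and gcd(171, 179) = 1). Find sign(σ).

+1

Trace 13: π^k(13) = [13, 75, 116, 146, 85, 36, 70] for k=0..6.
Cycle lengths of π_171 on ℤ/179ℤ: [89, 89, 1]; 3 cycles in total.
Σ(ℓ_i−1) = 179−3 = 176; sign = (−1)^176 = +1.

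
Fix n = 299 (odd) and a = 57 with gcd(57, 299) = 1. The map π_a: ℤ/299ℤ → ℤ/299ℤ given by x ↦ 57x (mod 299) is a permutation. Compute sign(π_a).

+1

Orbit of 122 under x↦57x: [122, 77, 203, 209, 252, 12, 86]… (length divides ord_299(57)).
11 cycles of lengths [44, 44, 44, 44, 44, 44, 22, 4, 4, 4, 1].
Σ(ℓ_i−1) = 299−11 = 288; sign = (−1)^288 = +1.
Check: (57/299) = +1 by Zolotarev.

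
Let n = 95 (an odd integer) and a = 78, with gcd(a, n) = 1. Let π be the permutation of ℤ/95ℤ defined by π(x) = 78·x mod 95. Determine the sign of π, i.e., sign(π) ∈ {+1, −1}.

Orbit of 54 under x↦78x: [54, 32, 26, 33, 9, 37, 36]… (length divides ord_95(78)).
Cycle lengths of π_78 on ℤ/95ℤ: [36, 36, 18, 4, 1]; 5 cycles in total.
95 − 5 = 90 transpositions; sign(π) = (−1)^90 = +1.
(78|95)_J = +1 (Zolotarev's lemma cross-check).

+1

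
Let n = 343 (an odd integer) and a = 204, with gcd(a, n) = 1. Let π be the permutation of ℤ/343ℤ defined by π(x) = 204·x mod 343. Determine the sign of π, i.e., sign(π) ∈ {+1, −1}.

+1

Orbit of 330 under x↦204x: [330, 92, 246, 106, 15, 316, 323]… (length divides ord_343(204)).
Decompose π into cycles: lengths [49, 49, 49, 49, 49, 49, 7, 7, 7, 7, 7, 7, 1, 1, 1, 1, 1, 1, 1] (19 cycles, including the fixed point 0).
With 19 cycles on 343 points, sign = (−1)^{343−19} = +1.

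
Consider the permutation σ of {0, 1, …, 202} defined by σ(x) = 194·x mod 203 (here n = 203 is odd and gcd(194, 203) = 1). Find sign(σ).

-1

Trace 152: π^k(152) = [152, 53, 132, 30, 136, 197, 54] for k=0..6.
π_194 has 10 disjoint cycles with lengths [42, 42, 42, 42, 7, 7, 7, 7, 6, 1] on {0,…,202}.
203 − 10 = 193 transpositions; sign(π) = (−1)^193 = -1.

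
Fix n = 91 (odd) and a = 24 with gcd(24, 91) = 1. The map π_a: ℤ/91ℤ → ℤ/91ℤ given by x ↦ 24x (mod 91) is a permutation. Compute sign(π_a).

Trace 88: π^k(88) = [88, 19, 1, 24, 30, 83, 81] for k=0..6.
The orbit structure of x ↦ 24x mod 91: 9 orbits of sizes [12, 12, 12, 12, 12, 12, 12, 6, 1].
91 − 9 = 82 transpositions; sign(π) = (−1)^82 = +1.
The Jacobi symbol (24|91) = +1 (Zolotarev) agrees.

+1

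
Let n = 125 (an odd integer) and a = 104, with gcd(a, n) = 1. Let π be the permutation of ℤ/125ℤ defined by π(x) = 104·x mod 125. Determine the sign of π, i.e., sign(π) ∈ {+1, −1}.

Trace 109: π^k(109) = [109, 86, 69, 51, 54, 116, 64] for k=0..6.
The orbit structure of x ↦ 104x mod 125: 7 orbits of sizes [50, 50, 10, 10, 2, 2, 1].
125 − 7 = 118 transpositions; sign(π) = (−1)^118 = +1.
Check: (104/125) = +1 by Zolotarev.

+1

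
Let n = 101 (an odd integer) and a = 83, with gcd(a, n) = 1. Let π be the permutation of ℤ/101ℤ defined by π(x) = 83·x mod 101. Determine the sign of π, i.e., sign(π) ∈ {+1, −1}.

-1

Orbit of 14 under x↦83x: [14, 51, 92, 61, 13, 69, 71]… (length divides ord_101(83)).
2 cycles of lengths [100, 1].
With 2 cycles on 101 points, sign = (−1)^{101−2} = -1.
(83|101)_J = -1 (Zolotarev's lemma cross-check).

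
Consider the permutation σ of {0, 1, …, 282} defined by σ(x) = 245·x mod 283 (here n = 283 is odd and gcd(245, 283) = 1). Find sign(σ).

-1

Start at x=219: 219 → 168 → 125 → 61 → 229 → 71 → 132 → … (one orbit).
Cycle lengths of π_245 on ℤ/283ℤ: [94, 94, 94, 1]; 4 cycles in total.
283 − 4 = 279 transpositions; sign(π) = (−1)^279 = -1.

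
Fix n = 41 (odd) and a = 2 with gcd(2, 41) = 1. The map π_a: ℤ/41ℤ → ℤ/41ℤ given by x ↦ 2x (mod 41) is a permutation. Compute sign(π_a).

Trace 18: π^k(18) = [18, 36, 31, 21, 1, 2, 4] for k=0..6.
Cycle lengths of π_2 on ℤ/41ℤ: [20, 20, 1]; 3 cycles in total.
3 cycles on 41: each ℓ→(−1)^(ℓ−1), product (−1)^38 = +1.

+1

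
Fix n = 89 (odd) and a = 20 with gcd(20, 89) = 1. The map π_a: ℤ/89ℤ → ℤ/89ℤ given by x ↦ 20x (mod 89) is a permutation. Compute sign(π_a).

+1

Trace 78: π^k(78) = [78, 47, 50, 21, 64, 34, 57] for k=0..6.
3 cycles of lengths [44, 44, 1].
n − c = 89 − 3 = 86; sign = (−1)^86 = +1.
Check: (20/89) = +1 by Zolotarev.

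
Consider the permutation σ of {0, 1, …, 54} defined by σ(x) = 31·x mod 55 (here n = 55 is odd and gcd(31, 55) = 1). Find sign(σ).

Start at x=26: 26 → 36 → 16 → 1 → 31 → 26 (one orbit).
Decompose π into cycles: lengths [5, 5, 5, 5, 5, 5, 5, 5, 5, 5, 1, 1, 1, 1, 1] (15 cycles, including the fixed point 0).
With 15 cycles on 55 points, sign = (−1)^{55−15} = +1.
The Jacobi symbol (31|55) = +1 (Zolotarev) agrees.

+1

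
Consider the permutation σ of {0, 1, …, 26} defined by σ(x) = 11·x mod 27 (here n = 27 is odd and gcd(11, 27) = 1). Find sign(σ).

Orbit of 2 under x↦11x: [2, 22, 26, 16, 14, 19, 20]… (length divides ord_27(11)).
Cycle type of π: 18 + 6 + 2 + 1; total 4 cycles.
sign(π) = (−1)^{n − #cycles} = (−1)^{27−4} = (−1)^23 = -1.

-1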